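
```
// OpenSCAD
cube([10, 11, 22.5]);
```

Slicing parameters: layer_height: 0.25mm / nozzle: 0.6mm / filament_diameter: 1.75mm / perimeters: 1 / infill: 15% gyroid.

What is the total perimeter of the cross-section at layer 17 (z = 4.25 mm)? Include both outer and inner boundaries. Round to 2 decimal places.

42.00 mm

At z = 4.25 mm: the 10×11 cube contributes its full rectangle (perimeter 42.00 mm). Overall, the cross-section is a single solid region. Total boundary length (outer) = 42.00 mm.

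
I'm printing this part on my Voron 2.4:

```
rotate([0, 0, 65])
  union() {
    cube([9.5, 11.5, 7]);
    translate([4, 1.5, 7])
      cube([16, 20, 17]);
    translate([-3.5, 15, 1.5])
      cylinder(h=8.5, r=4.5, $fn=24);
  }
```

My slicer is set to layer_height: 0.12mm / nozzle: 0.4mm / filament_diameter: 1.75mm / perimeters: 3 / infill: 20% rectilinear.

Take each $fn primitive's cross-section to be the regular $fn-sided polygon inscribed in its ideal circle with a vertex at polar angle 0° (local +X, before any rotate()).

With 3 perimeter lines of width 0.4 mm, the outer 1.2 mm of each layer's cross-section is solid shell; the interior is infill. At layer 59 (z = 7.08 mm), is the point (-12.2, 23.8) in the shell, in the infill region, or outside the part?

At z = 7.08 mm: the cube does not reach this height (z outside [0, 7]); the cube at (4, 1.5) is present — its section is the full 16×20 rectangle; the r=4.5 cylinder at (-3.5, 15) gives a regular 24-gon of circumradius 4.5 (constant along its height); Merging all regions: the 2 present regions are separate (no shared area or edge), so areas and boundary lengths simply add and each stays a separate island — 2 connected regions; (whole slice rotated 65° about Z — lengths, areas and connectivity unchanged). Overall, the cross-section has 2 separate islands. Undo the 65° rotation: the query point maps to (16.414, 21.115) in the un-rotated model frame. The nearest boundary edge runs (4.00, 21.50)→(20.00, 21.50); distance from the point to it = 0.38 mm. (Shell/infill is judged within the island containing the point — the largest one.) The point is inside the cross-section, 0.38 mm from the nearest boundary — within the 1.2 mm shell band (3 × 0.4).

shell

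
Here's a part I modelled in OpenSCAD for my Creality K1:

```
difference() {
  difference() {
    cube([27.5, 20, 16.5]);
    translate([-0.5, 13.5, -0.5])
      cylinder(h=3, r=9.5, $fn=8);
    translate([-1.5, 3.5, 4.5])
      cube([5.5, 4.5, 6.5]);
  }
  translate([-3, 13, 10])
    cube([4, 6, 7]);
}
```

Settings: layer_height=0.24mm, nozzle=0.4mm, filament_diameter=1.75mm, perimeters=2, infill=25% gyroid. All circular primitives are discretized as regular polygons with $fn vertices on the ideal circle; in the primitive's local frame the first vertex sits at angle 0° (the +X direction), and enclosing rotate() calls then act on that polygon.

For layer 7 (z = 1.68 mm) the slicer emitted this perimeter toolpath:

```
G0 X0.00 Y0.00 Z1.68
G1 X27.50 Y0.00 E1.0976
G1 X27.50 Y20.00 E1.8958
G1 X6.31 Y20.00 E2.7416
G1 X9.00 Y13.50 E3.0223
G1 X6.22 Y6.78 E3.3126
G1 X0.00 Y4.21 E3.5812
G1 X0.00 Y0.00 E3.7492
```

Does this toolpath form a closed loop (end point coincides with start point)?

yes

Start point (G0): (0.00, 0.00). End point (last G1): the path returns to the start — closed.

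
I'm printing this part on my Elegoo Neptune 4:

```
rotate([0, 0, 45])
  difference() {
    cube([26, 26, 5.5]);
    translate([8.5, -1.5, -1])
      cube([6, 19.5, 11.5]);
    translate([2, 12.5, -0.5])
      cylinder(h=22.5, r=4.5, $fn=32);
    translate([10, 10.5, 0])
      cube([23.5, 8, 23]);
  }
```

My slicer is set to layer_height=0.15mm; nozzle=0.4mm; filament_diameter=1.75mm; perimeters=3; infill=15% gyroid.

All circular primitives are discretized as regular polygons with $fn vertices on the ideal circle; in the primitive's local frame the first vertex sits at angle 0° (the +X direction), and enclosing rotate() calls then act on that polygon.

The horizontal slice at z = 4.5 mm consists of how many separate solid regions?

At z = 4.5 mm: the 26×26 cube contributes its full rectangle; the cube at (8.5, -1.5) is present — its section is the full 6×19.5 rectangle; the r=4.5 cylinder at (2, 12.5) gives a regular 32-gon of circumradius 4.5 (constant along its height); the cube at (10, 10.5) (footprint 23.5×8) is included at this height; Subtracting the remaining from the first: starting from the 26×26 cube, the 6×19.5 cube at (8.5, -1.5) partially overlaps it — only the 108.00 mm² overlap (of its 117.00 mm²) is removed, clipping the outline; the r=4.5 cylinder at (2, 12.5) partially overlaps it — only the 48.93 mm² overlap (of its 63.21 mm²) is removed, clipping the outline; the 23.5×8 cube at (10, 10.5) partially overlaps it — only the 94.25 mm² overlap (of its 188.00 mm²) is removed, clipping the outline — 2 connected regions; (rotated 45° about Z; rotation is an isometry so areas/perimeters/island counts are preserved). The result has 2 disconnected regions.

2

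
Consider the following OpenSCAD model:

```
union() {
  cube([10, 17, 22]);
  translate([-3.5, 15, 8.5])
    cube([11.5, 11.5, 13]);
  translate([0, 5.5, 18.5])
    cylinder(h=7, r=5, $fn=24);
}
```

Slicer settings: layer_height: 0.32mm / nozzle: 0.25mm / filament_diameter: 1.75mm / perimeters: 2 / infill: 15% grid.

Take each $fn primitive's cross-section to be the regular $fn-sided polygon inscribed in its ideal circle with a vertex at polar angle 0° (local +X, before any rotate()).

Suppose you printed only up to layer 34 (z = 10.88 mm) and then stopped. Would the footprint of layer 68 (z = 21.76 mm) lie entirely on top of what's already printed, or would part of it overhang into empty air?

part overhangs

Compare the two slices. At z = 10.88: the cube is present — its section is the full 10×17 rectangle (area 170.00 mm²); the 11.5×11.5 cube at (-3.5, 15) contributes its full rectangle (area 132.25 mm²); the cylinder at (0, 5.5) is absent (z outside [18.5, 25.5]); Merging all regions: the regions partially overlap — summed areas 302.25 mm² minus the doubly-counted overlap 16.00 mm² gives 286.25 mm² — area = 286.25 mm². At z = 21.76: the cube (footprint 10×17) is included at this height (area 170.00 mm²); the cube at (-3.5, 15) is not intersected at this z (z outside [8.5, 21.5]); the r=5 cylinder at (0, 5.5) contributes a regular 24-gon of circumradius 5 (area = (24/2)·5.000²·sin(360°/24) = 77.65 mm²); Combining (union): the regions partially overlap — summed areas 247.65 mm² minus the doubly-counted overlap 38.82 mm² gives 208.82 mm² — area = 208.82 mm². Checking containment: at z = 21.76 the cross-section extends beyond the z = 10.88 cross-section by about 38.82 mm².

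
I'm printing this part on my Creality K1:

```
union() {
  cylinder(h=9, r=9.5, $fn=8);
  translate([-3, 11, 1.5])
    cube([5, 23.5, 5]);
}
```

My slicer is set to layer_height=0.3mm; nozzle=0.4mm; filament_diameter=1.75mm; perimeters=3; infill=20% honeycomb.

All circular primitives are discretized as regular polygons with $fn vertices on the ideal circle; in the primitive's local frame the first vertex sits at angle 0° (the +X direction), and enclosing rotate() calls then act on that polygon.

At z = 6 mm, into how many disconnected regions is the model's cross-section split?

2

At z = 6 mm: the cylinder: section is a regular 8-gon, circumradius r=9.5; the cube at (-3, 11) (footprint 5×23.5) is included at this height; Taking the union: the 2 present regions are separate (no shared area or edge), so areas and boundary lengths simply add and each stays a separate island — 2 connected regions. The result has 2 disconnected regions.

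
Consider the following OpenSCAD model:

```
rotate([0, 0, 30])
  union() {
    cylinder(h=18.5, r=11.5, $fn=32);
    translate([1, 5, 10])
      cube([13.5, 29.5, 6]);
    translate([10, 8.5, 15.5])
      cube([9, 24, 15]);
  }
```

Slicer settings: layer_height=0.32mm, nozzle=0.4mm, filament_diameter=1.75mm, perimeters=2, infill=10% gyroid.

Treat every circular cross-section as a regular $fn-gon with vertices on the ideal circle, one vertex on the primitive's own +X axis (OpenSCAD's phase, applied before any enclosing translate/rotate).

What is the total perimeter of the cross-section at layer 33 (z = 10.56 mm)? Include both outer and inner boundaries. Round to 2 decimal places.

At z = 10.56 mm: the r=11.5 cylinder contributes a regular 32-gon of circumradius 11.5 (perimeter = 2·32·11.500·sin(180°/32) = 72.14 mm); the 13.5×29.5 cube at (1, 5) contributes its full rectangle (perimeter 86.00 mm); the cube at (10, 8.5) is absent (z outside [15.5, 30.5]); Taking the union: the regions partially overlap (shared area 41.30 mm²), so the edge portions inside another operand are dropped and the merged outline is re-measured after clipping — boundary = 130.59 mm; (whole slice rotated 30° about Z — lengths, areas and connectivity unchanged). Overall, the cross-section is a single solid region. Total boundary length (outer) = 130.59 mm.

130.59 mm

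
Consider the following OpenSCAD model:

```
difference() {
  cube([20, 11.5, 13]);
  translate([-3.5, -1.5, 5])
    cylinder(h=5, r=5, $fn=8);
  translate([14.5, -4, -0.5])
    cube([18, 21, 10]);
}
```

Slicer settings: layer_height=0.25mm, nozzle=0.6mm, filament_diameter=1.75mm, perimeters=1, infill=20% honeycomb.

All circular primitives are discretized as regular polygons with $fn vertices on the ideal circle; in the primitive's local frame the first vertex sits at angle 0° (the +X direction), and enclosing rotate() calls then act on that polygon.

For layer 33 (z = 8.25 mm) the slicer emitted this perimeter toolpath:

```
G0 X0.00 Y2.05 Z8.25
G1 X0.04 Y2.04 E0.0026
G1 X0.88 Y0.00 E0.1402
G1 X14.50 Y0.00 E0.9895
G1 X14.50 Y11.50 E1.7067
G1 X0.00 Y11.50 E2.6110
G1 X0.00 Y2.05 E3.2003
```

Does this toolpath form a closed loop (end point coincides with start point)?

yes

Start point (G0): (0.00, 2.05). End point (last G1): the path returns to the start — closed.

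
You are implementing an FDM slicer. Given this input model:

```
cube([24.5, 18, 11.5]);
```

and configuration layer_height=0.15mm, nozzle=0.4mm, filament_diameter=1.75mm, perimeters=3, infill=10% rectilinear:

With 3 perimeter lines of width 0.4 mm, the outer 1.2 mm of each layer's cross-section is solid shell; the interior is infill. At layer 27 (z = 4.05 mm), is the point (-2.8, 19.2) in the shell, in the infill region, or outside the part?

At z = 4.05 mm: the cube is present — its section is the full 24.5×18 rectangle. Overall, the cross-section is a single solid region. The nearest boundary edge runs (24.50, 18.00)→(0.00, 18.00); distance from the point to it = 3.05 mm. The point is not inside any of the regions above, so it lies outside the cross-section (3.05 mm from the nearest boundary).

outside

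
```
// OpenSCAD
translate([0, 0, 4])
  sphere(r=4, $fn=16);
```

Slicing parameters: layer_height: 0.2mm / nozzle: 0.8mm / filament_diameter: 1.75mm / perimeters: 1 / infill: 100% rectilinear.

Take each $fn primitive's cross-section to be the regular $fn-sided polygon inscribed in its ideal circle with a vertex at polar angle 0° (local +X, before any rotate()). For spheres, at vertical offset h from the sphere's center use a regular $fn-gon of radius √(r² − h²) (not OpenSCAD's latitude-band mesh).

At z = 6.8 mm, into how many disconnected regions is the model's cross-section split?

At z = 6.8 mm: the r=4 sphere contributes a regular 16-gon of circumradius √(4²−2.8²) = 2.857. The result has 1 disconnected region.

1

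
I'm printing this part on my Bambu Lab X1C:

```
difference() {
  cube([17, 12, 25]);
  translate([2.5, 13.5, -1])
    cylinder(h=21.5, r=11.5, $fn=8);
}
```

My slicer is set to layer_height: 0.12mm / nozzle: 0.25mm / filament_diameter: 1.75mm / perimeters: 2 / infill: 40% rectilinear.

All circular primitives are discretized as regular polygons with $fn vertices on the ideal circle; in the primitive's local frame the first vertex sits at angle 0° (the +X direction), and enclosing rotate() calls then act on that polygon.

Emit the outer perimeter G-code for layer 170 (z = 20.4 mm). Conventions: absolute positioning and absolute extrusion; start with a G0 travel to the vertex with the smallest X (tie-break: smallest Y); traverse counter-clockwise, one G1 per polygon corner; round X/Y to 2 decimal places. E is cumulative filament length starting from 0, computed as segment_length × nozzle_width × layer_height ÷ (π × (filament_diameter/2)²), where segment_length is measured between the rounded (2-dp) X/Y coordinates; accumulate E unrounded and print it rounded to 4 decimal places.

At z = 20.4 mm: the cube (footprint 17×12) is included at this height; the r=11.5 cylinder at (2.5, 13.5) gives a regular 8-gon of circumradius 11.5 (constant along its height); After the difference (first − rest): starting from the 17×12 cube, the r=11.5 cylinder at (2.5, 13.5) partially overlaps it — only the 100.44 mm² overlap (of its 374.06 mm²) is removed, clipping the outline — 1 connected region. The outline is a single polygon with 7 vertices. Extrusion per mm of travel: 0.25 × 0.12 / (π × 0.875²) = 0.012473. Accumulating E over each segment gives final E = 0.6778.

G0 X0.00 Y0.00 Z20.40
G1 X17.00 Y0.00 E0.2120
G1 X17.00 Y12.00 E0.3617
G1 X13.38 Y12.00 E0.4069
G1 X10.63 Y5.37 E0.4964
G1 X2.50 Y2.00 E0.6061
G1 X0.00 Y3.04 E0.6399
G1 X0.00 Y0.00 E0.6778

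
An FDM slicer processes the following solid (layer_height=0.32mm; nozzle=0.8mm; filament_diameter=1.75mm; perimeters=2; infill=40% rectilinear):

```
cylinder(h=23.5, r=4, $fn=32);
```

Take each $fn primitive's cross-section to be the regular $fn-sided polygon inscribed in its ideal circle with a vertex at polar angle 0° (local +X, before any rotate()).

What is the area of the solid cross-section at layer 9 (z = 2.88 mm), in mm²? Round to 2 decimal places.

At z = 2.88 mm: the cylinder: section is a regular 32-gon, circumradius r=4 (area = (32/2)·4.000²·sin(360°/32) = 49.94 mm²). Overall, the cross-section is a single solid region. Net area = 49.94 mm².

49.94 mm²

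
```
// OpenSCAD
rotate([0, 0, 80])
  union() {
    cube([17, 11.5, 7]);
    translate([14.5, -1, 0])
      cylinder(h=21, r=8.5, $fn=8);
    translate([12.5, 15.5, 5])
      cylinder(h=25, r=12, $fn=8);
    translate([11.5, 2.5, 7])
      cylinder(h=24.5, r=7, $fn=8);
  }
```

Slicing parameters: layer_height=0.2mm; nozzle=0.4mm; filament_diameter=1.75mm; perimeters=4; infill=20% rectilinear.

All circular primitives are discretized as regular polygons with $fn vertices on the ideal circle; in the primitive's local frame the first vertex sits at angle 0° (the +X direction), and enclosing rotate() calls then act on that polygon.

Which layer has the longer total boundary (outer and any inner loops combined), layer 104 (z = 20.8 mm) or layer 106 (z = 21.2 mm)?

layer 104 (z = 20.8 mm)

Layer 104 (z = 20.8): the cube does not reach this height (z outside [0, 7]); the cylinder at (14.5, -1): section is a regular 8-gon, circumradius r=8.5 (perimeter = 2·8·8.500·sin(180°/8) = 52.04 mm); the r=12 cylinder at (12.5, 15.5) contributes a regular 8-gon of circumradius 12 (perimeter = 2·8·12.000·sin(180°/8) = 73.48 mm); the r=7 cylinder at (11.5, 2.5) gives a regular 8-gon of circumradius 7 (constant along its height) (perimeter = 2·8·7.000·sin(180°/8) = 42.86 mm); Merging all regions: the regions partially overlap (shared area 142.42 mm²), so the edge portions inside another operand are dropped and the merged outline is re-measured after clipping — boundary = 102.86 mm; (rotated 80° about Z; rotation is an isometry so areas/perimeters/island counts are preserved). So its perimeter = 102.86 mm. Layer 106 (z = 21.2): the cube does not reach this height (z outside [0, 7]); the cylinder at (14.5, -1) is absent (z outside [0, 21]); the cylinder at (12.5, 15.5): section is a regular 8-gon, circumradius r=12 (perimeter = 2·8·12.000·sin(180°/8) = 73.48 mm); the cylinder at (11.5, 2.5): section is a regular 8-gon, circumradius r=7 (perimeter = 2·8·7.000·sin(180°/8) = 42.86 mm); Combining (union): the regions partially overlap (shared area 40.02 mm²), so the edge portions inside another operand are dropped and the merged outline is re-measured after clipping — boundary = 89.94 mm; (rotated 80° about Z; rotation is an isometry so areas/perimeters/island counts are preserved). So its perimeter = 89.94 mm. Layer 104 is larger (102.86 vs 89.94 mm).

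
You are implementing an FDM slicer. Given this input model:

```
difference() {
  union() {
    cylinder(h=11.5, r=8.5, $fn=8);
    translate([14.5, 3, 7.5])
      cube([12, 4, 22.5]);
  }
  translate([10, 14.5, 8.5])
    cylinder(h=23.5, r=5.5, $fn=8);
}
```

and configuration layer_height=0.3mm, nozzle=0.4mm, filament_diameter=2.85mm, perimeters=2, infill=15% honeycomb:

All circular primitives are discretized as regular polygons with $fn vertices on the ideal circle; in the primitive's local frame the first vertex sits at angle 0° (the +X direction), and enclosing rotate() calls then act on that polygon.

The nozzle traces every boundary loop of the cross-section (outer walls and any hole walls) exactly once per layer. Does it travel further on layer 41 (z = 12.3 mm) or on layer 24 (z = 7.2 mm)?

Layer 41 (z = 12.3): the cylinder is not intersected at this z (z outside [0, 11.5]); the 12×4 cube at (14.5, 3) contributes its full rectangle (perimeter 32.00 mm); Merging all regions: only the 12×4 cube at (14.5, 3) is present, so the union is just that shape — boundary = 32.00 mm; the r=5.5 cylinder at (10, 14.5) gives a regular 8-gon of circumradius 5.5 (constant along its height) (perimeter = 2·8·5.500·sin(180°/8) = 33.68 mm); After the difference (first − rest): starting from that combined region, the r=5.5 cylinder at (10, 14.5) misses the remaining region (no effect) — boundary = 32.00 mm. So its perimeter = 32.00 mm. Layer 24 (z = 7.2): the cylinder: section is a regular 8-gon, circumradius r=8.5 (perimeter = 2·8·8.500·sin(180°/8) = 52.04 mm); the cube at (14.5, 3) is absent (z outside [7.5, 30]); Combining (union): only the r=8.5 cylinder is present, so the union is just that shape — boundary = 52.04 mm; the cylinder at (10, 14.5) is not intersected at this z (z outside [8.5, 32]); After the difference (first − rest): none of the subtracted shapes is present at this height, so the result so far is unchanged — boundary = 52.04 mm. So its perimeter = 52.04 mm. Layer 24 is larger (52.04 vs 32.00 mm).

layer 24 (z = 7.2 mm)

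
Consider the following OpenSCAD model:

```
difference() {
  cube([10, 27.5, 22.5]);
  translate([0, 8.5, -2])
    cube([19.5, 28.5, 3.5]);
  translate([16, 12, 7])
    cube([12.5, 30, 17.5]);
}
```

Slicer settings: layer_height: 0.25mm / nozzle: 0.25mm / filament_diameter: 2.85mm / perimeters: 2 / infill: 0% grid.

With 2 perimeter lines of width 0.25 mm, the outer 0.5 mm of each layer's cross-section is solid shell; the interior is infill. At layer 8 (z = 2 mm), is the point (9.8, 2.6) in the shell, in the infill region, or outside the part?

shell

At z = 2 mm: the cube is present — its section is the full 10×27.5 rectangle; the cube at (0, 8.5) does not reach this height (z outside [-2, 1.5]); the cube at (16, 12) does not reach this height (z outside [7, 24.5]); Taking the first minus the rest: none of the subtracted shapes is present at this height, so the 10×27.5 cube is unchanged — 1 connected region. Overall, the cross-section is a single solid region. The nearest boundary edge runs (10.00, 0.00)→(10.00, 27.50); distance from the point to it = 0.20 mm. The point is inside the cross-section, 0.20 mm from the nearest boundary — within the 0.5 mm shell band (2 × 0.25).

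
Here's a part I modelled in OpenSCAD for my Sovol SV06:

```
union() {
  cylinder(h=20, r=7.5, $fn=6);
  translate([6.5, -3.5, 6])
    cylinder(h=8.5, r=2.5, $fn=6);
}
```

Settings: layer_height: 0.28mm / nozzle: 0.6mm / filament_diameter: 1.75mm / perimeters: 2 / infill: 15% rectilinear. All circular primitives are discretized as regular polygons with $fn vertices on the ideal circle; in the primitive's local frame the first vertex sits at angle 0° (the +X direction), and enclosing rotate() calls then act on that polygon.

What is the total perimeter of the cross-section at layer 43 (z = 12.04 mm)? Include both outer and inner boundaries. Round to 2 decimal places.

At z = 12.04 mm: the r=7.5 cylinder gives a regular 6-gon of circumradius 7.5 (constant along its height) (perimeter = 2·6·7.500·sin(180°/6) = 45.00 mm); the r=2.5 cylinder at (6.5, -3.5) gives a regular 6-gon of circumradius 2.5 (constant along its height) (perimeter = 2·6·2.500·sin(180°/6) = 15.00 mm); Taking the union: the regions partially overlap (shared area 4.15 mm²), so the edge portions inside another operand are dropped and the merged outline is re-measured after clipping — boundary = 50.56 mm. Overall, the cross-section is a single solid region. Total boundary length (outer) = 50.56 mm.

50.56 mm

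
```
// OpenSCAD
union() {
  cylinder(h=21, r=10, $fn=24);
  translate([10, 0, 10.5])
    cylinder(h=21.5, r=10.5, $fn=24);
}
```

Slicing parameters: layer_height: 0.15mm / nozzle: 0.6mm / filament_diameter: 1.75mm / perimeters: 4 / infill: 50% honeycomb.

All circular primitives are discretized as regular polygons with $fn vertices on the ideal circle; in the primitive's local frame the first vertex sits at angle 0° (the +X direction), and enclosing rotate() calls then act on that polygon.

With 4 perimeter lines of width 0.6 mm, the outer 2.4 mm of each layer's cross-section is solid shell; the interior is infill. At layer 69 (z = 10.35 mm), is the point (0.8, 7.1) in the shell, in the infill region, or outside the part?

At z = 10.35 mm: the cylinder: section is a regular 24-gon, circumradius r=10; the cylinder at (10, 0) does not reach this height (z outside [10.5, 32]); Combining (union): only the r=10 cylinder is present, so the union is just that shape — 1 connected region. Overall, the cross-section is a single solid region. The nearest boundary edge runs (2.59, 9.66)→(0.00, 10.00); distance from the point to it = 2.77 mm. The point is inside the cross-section and 2.77 mm from the nearest boundary — more than the 2.4 mm shell width (4 × 0.6), so it's in the infill interior.

infill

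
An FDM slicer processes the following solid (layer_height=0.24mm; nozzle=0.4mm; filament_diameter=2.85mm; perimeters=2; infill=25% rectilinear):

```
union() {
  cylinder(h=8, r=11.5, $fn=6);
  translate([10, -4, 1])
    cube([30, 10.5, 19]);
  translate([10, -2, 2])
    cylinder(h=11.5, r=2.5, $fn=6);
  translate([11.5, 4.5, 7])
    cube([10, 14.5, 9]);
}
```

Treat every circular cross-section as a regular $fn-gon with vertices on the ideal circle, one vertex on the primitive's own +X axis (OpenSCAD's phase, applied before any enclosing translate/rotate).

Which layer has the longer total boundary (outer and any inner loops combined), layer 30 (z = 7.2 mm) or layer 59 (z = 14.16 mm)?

Layer 30 (z = 7.2): the r=11.5 cylinder contributes a regular 6-gon of circumradius 11.5 (perimeter = 2·6·11.500·sin(180°/6) = 69.00 mm); the cube at (10, -4) (footprint 30×10.5) is included at this height (perimeter 81.00 mm); the r=2.5 cylinder at (10, -2) contributes a regular 6-gon of circumradius 2.5 (perimeter = 2·6·2.500·sin(180°/6) = 15.00 mm); the cube at (11.5, 4.5) is present — its section is the full 10×14.5 rectangle (perimeter 49.00 mm); Combining (union): the regions partially overlap (shared area 39.21 mm²), so the edge portions inside another operand are dropped and the merged outline is re-measured after clipping — boundary = 161.59 mm. So its perimeter = 161.59 mm. Layer 59 (z = 14.16): the cylinder is absent (z outside [0, 8]); the cube at (10, -4) is present — its section is the full 30×10.5 rectangle (perimeter 81.00 mm); the cylinder at (10, -2) is not intersected at this z (z outside [2, 13.5]); the cube at (11.5, 4.5) (footprint 10×14.5) is included at this height (perimeter 49.00 mm); Merging all regions: the regions partially overlap (shared area 20.00 mm²), so the edge portions inside another operand are dropped and the merged outline is re-measured after clipping — boundary = 106.00 mm. So its perimeter = 106.00 mm. Layer 30 is larger (161.59 vs 106.00 mm).

layer 30 (z = 7.2 mm)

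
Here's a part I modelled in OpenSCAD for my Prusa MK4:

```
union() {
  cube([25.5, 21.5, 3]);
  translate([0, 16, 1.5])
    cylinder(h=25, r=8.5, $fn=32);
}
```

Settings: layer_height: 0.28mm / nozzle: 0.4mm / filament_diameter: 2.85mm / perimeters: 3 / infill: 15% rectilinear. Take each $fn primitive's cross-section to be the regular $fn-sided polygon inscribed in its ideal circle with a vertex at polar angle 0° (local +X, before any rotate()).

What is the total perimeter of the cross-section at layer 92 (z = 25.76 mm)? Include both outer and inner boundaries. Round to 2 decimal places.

At z = 25.76 mm: the cube is not intersected at this z (z outside [0, 3]); the r=8.5 cylinder at (0, 16) gives a regular 32-gon of circumradius 8.5 (constant along its height) (perimeter = 2·32·8.500·sin(180°/32) = 53.32 mm); Merging all regions: only the r=8.5 cylinder at (0, 16) is present, so the union is just that shape — boundary = 53.32 mm. Overall, the cross-section is a single solid region. Total boundary length (outer) = 53.32 mm.

53.32 mm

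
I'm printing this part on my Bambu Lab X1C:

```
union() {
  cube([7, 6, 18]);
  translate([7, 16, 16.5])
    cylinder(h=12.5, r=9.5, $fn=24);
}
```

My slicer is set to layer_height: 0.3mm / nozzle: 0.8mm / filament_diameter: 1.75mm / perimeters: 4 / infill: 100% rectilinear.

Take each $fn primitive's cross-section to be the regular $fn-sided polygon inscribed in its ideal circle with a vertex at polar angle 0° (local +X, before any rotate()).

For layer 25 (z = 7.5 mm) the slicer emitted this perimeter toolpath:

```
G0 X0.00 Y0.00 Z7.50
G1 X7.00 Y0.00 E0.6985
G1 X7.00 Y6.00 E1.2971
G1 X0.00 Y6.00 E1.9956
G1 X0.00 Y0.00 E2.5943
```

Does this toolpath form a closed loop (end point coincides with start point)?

Start point (G0): (0.00, 0.00). End point (last G1): the path returns to the start — closed.

yes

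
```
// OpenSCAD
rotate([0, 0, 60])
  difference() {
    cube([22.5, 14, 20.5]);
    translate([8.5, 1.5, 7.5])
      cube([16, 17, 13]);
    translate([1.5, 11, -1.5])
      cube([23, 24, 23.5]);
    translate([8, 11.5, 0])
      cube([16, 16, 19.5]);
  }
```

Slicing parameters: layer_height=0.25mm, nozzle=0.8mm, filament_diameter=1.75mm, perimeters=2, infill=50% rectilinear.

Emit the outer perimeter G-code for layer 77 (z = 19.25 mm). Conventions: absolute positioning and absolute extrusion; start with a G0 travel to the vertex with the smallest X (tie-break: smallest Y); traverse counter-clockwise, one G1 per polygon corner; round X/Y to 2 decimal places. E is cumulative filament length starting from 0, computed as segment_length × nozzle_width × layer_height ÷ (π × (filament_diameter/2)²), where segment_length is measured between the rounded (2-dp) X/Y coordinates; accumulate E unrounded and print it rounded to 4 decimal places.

At z = 19.25 mm: the cube (footprint 22.5×14) is included at this height; the cube at (8.5, 1.5) is present — its section is the full 16×17 rectangle; the cube at (1.5, 11) (footprint 23×24) is included at this height; the cube at (8, 11.5) (footprint 16×16) is included at this height; After the difference (first − rest): starting from the 22.5×14 cube, the 16×17 cube at (8.5, 1.5) partially overlaps it — only the 175.00 mm² overlap (of its 272.00 mm²) is removed, clipping the outline; the 23×24 cube at (1.5, 11) partially overlaps it — only the 21.00 mm² overlap (of its 552.00 mm²) is removed, clipping the outline; the 16×16 cube at (8, 11.5) misses the remaining region (no effect) — 1 connected region; (rotated 60° about Z; rotation is an isometry so areas/perimeters/island counts are preserved). The outline is a single polygon with 8 vertices. Extrusion per mm of travel: 0.8 × 0.25 / (π × 0.875²) = 0.083150. Accumulating E over each segment gives final E = 6.0700.

G0 X-12.12 Y7.00 Z19.25
G1 X0.00 Y0.00 E1.1638
G1 X11.25 Y19.49 E3.0350
G1 X9.95 Y20.24 E3.1598
G1 X2.95 Y8.11 E4.3243
G1 X-5.28 Y12.86 E5.1144
G1 X-8.78 Y6.80 E5.6963
G1 X-11.37 Y8.30 E5.9452
G1 X-12.12 Y7.00 E6.0700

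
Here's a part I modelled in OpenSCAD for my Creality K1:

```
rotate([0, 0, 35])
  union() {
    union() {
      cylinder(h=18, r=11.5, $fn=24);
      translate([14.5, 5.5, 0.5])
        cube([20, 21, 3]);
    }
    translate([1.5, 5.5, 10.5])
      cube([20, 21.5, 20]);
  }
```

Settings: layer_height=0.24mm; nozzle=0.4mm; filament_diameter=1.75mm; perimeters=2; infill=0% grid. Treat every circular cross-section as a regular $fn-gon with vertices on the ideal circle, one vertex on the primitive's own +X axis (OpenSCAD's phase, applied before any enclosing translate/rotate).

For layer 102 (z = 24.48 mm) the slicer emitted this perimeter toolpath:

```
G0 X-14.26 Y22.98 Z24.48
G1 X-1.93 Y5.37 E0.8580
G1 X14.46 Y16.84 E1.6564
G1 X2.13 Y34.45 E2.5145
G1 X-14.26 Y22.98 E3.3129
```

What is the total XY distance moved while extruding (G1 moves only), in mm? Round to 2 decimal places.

83.00 mm

Sum the Euclidean lengths of each G1 segment: total = 83.00 mm.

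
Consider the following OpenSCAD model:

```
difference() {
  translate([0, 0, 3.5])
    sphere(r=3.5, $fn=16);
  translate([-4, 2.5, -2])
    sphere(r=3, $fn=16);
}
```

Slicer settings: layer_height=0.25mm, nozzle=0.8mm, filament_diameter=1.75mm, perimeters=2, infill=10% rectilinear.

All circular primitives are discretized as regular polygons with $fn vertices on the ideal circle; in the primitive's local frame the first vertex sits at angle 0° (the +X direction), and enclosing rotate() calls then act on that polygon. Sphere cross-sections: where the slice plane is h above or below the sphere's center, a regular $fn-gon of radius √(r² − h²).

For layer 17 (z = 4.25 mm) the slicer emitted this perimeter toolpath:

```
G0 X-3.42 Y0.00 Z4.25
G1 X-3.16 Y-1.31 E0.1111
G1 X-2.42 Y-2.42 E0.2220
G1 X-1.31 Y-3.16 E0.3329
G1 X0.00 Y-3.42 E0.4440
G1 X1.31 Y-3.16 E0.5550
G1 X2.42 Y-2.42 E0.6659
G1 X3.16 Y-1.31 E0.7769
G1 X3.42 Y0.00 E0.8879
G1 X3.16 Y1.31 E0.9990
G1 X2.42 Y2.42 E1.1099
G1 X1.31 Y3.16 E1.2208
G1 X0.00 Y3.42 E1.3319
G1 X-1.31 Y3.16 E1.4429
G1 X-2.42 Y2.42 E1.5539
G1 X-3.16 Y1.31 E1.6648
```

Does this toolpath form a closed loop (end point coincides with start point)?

Start point (G0): (-3.42, 0.00). End point (last G1): the path does not return to the start — open.

no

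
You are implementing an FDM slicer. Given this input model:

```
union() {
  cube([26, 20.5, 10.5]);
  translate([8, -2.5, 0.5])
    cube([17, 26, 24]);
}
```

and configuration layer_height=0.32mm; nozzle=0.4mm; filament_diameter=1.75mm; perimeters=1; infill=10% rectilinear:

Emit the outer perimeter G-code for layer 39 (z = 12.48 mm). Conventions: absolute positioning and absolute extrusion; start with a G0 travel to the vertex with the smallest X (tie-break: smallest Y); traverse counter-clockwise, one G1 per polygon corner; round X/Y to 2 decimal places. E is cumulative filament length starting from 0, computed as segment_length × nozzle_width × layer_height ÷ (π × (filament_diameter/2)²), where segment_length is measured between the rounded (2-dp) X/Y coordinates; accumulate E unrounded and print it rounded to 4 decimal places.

At z = 12.48 mm: the cube is not intersected at this z (z outside [0, 10.5]); the 17×26 cube at (8, -2.5) contributes its full rectangle; Combining (union): only the 17×26 cube at (8, -2.5) is present, so the union is just that shape — 1 connected region. The outline is a single polygon with 4 vertices. Extrusion per mm of travel: 0.4 × 0.32 / (π × 0.875²) = 0.053216. Accumulating E over each segment gives final E = 4.5766.

G0 X8.00 Y-2.50 Z12.48
G1 X25.00 Y-2.50 E0.9047
G1 X25.00 Y23.50 E2.2883
G1 X8.00 Y23.50 E3.1930
G1 X8.00 Y-2.50 E4.5766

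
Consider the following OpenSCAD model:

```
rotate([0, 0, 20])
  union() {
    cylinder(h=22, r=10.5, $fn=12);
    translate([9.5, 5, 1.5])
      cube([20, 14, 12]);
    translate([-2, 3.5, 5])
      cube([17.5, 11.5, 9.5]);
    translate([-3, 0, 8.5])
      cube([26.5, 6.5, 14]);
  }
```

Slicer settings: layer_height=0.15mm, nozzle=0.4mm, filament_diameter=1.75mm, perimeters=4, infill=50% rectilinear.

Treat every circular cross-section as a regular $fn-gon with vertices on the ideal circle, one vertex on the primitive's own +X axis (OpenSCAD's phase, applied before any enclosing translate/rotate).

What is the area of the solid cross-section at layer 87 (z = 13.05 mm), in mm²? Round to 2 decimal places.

750.10 mm²

At z = 13.05 mm: the r=10.5 cylinder contributes a regular 12-gon of circumradius 10.5 (area = (12/2)·10.500²·sin(360°/12) = 330.75 mm²); the cube at (9.5, 5) (footprint 20×14) is included at this height (area 280.00 mm²); the cube at (-2, 3.5) (footprint 17.5×11.5) is included at this height (area 201.25 mm²); the 26.5×6.5 cube at (-3, 0) contributes its full rectangle (area 172.25 mm²); Combining (union): the regions partially overlap — summed areas 984.25 mm² minus the doubly-counted overlap 234.15 mm² gives 750.10 mm² — area = 750.10 mm²; (whole slice rotated 20° about Z — lengths, areas and connectivity unchanged). Overall, the cross-section is a single solid region. Net area = 750.10 mm².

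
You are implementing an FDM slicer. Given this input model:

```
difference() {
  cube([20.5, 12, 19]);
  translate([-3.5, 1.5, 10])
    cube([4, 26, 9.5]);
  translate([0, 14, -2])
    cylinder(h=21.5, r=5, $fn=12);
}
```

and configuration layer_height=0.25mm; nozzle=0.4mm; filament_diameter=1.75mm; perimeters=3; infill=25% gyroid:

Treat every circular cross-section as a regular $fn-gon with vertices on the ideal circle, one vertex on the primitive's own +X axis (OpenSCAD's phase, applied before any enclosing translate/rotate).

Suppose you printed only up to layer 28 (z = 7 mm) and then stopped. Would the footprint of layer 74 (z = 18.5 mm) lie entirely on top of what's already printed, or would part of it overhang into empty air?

entirely on top

Compare the two slices. At z = 7: the cube (footprint 20.5×12) is included at this height (area 246.00 mm²); the cube at (-3.5, 1.5) does not reach this height (z outside [10, 19.5]); the cylinder at (0, 14): section is a regular 12-gon, circumradius r=5 (area = (12/2)·5.000²·sin(360°/12) = 75.00 mm²); After the difference (first − rest): starting from the 20.5×12 cube (246.00 mm²), the r=5 cylinder at (0, 14) partially overlaps it — only the 9.29 mm² overlap (of its 75.00 mm²) is removed, clipping the outline — area = 236.71 mm². At z = 18.5: the 20.5×12 cube contributes its full rectangle (area 246.00 mm²); the cube at (-3.5, 1.5) is present — its section is the full 4×26 rectangle (area 104.00 mm²); the cylinder at (0, 14): section is a regular 12-gon, circumradius r=5 (area = (12/2)·5.000²·sin(360°/12) = 75.00 mm²); Taking the first minus the rest: starting from the 20.5×12 cube (246.00 mm²), the 4×26 cube at (-3.5, 1.5) partially overlaps it — only the 5.25 mm² overlap (of its 104.00 mm²) is removed, clipping the outline; the r=5 cylinder at (0, 14) partially overlaps it — only the 7.82 mm² overlap (of its 75.00 mm²) is removed, clipping the outline — area = 232.93 mm². Checking containment: the cross-section at z = 18.5 is a subset of the cross-section at z = 7.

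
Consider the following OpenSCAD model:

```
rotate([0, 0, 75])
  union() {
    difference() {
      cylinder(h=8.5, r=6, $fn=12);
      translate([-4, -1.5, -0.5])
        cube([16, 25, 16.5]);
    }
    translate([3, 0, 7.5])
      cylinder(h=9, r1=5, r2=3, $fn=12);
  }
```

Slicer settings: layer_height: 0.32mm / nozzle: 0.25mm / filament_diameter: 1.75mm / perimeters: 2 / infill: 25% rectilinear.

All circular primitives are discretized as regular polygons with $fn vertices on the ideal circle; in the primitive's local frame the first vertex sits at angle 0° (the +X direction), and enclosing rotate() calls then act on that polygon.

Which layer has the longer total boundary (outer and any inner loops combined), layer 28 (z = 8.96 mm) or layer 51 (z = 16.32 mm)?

layer 28 (z = 8.96 mm)

Layer 28 (z = 8.96): the cylinder does not reach this height (z outside [0, 8.5]); the cube at (-4, -1.5) (footprint 16×25) is included at this height (perimeter 82.00 mm); After the difference (first − rest): the first operand is absent here, so nothing remains; the cone at (3, 0) (r1=5→r2=3) has section circumradius 4.676 here — a regular 12-gon (perimeter = 2·12·4.676·sin(180°/12) = 29.04 mm); Merging all regions: only the cone at (3, 0) is present, so the union is just that shape — boundary = 29.04 mm; (rotated 75° about Z; rotation is an isometry so areas/perimeters/island counts are preserved). So its perimeter = 29.04 mm. Layer 51 (z = 16.32): the cylinder does not reach this height (z outside [0, 8.5]); the cube at (-4, -1.5) does not reach this height (z outside [-0.5, 16]); After the difference (first − rest): the first operand is absent here, so nothing remains; the cone at (3, 0) contributes a regular 12-gon of circumradius 3.040 (interpolated between r1=5 and r2=3 at t=0.980) (perimeter = 2·12·3.040·sin(180°/12) = 18.88 mm); Merging all regions: only the cone at (3, 0) is present, so the union is just that shape — boundary = 18.88 mm; (rotated 75° about Z; rotation is an isometry so areas/perimeters/island counts are preserved). So its perimeter = 18.88 mm. Layer 28 is larger (29.04 vs 18.88 mm).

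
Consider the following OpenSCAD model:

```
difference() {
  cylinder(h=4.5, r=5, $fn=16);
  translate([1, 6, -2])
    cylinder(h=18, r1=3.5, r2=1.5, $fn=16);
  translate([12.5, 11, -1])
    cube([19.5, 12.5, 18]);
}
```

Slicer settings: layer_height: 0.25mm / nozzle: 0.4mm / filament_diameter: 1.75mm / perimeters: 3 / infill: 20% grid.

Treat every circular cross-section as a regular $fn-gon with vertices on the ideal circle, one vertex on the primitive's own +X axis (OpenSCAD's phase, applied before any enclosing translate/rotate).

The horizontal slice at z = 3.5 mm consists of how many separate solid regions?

1

At z = 3.5 mm: the cylinder: section is a regular 16-gon, circumradius r=5; the cone at (1, 6) (r1=3.5→r2=1.5) has section circumradius 2.889 here — a regular 16-gon; the cube at (12.5, 11) (footprint 19.5×12.5) is included at this height; Taking the first minus the rest: starting from the r=5 cylinder, the cone at (1, 6) partially overlaps it — only the 5.36 mm² overlap (of its 25.55 mm²) is removed, clipping the outline; the 19.5×12.5 cube at (12.5, 11) misses the remaining region (no effect) — 1 connected region. The result has 1 disconnected region.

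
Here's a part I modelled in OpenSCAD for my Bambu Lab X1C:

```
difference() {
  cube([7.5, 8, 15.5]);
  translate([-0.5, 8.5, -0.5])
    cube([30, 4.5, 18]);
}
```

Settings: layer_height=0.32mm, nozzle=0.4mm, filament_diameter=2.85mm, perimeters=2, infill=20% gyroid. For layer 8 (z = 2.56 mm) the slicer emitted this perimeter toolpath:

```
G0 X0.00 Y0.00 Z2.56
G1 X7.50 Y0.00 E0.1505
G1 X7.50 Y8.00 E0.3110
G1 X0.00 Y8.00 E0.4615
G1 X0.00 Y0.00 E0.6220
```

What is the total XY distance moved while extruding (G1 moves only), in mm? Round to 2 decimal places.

31.00 mm

Sum the Euclidean lengths of each G1 segment: total = 31.00 mm.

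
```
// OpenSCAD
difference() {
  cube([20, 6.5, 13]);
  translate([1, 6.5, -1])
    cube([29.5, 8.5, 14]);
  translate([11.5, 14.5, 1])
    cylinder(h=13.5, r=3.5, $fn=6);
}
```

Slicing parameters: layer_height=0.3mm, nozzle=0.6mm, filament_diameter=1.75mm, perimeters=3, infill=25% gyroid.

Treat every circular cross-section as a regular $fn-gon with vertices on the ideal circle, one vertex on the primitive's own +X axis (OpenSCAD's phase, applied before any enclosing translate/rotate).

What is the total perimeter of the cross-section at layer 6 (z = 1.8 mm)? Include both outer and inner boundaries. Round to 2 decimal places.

53.00 mm

At z = 1.8 mm: the cube (footprint 20×6.5) is included at this height (perimeter 53.00 mm); the 29.5×8.5 cube at (1, 6.5) contributes its full rectangle (perimeter 76.00 mm); the r=3.5 cylinder at (11.5, 14.5) contributes a regular 6-gon of circumradius 3.5 (perimeter = 2·6·3.500·sin(180°/6) = 21.00 mm); After the difference (first − rest): starting from the 20×6.5 cube, the 29.5×8.5 cube at (1, 6.5) misses the remaining region (no effect); the r=3.5 cylinder at (11.5, 14.5) misses the remaining region (no effect) — boundary = 53.00 mm. Overall, the cross-section is a single solid region. Total boundary length (outer) = 53.00 mm.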